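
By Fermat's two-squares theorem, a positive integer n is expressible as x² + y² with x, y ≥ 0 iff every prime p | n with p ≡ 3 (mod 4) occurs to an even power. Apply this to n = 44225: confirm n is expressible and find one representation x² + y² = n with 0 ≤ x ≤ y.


Step 1: Factor n = 44225 = 5^2 · 29 · 61.
Step 2: Check the mod-4 condition on each prime factor: 5 ≡ 1 (mod 4), exponent 2; 29 ≡ 1 (mod 4), exponent 1; 61 ≡ 1 (mod 4), exponent 1.
All primes ≡ 3 (mod 4) appear to even exponent (or don't appear), so by the two-squares theorem n IS expressible as a sum of two squares.
Step 3: Build a representation. Group n = k² · m with k = 5 and m = 29 · 61 = 1769 (a product of primes ≡ 1 (mod 4)); a representation of m scales to one of n via (k·x)² + (k·y)² = k²(x² + y²). Each prime p ≡ 1 (mod 4) is itself a sum of two squares; find a² by testing p − a² for a perfect square:
  29: 29 − 1² = 28, 29 − 2² = 25 = 5² ⇒ 29 = 2² + 5².
  61: 61 − 1² = 60, 61 − 2² = 57, 61 − 3² = 52, 61 − 4² = 45, 61 − 5² = 36 = 6² ⇒ 61 = 5² + 6².
  Combine using the Brahmagupta–Fibonacci identity (a² + b²)(c² + d²) = (ac − bd)² + (ad + bc)² = (ac + bd)² + (ad − bc)²:
  29 · 61 = 1769: from (2² + 5²)(5² + 6²), take (2·5 − 5·6, 2·6 + 5·5) = (10 − 30, 12 + 25) = (-20, 37); dropping signs (only squares matter) gives (20, 37); check 20² + 37² = 400 + 1369 = 1769 ✓.
  Scale by k = 5: (5·20, 5·37) = (100, 185).
Step 4: Order so x ≤ y and verify: 100² + 185² = 10000 + 34225 = 44225 = n. ✓

n = 44225 = 100² + 185² (one valid representation with x ≤ y).


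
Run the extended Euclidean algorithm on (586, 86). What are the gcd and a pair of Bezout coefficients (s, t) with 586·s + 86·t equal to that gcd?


Euclidean algorithm on (586, 86) — divide until remainder is 0:
  586 = 6 · 86 + 70
  86 = 1 · 70 + 16
  70 = 4 · 16 + 6
  16 = 2 · 6 + 4
  6 = 1 · 4 + 2
  4 = 2 · 2 + 0
gcd(586, 86) = 2.
Track Bezout coefficients alongside the remainders: start with r₀ = 586 = a·1 + b·0 (s = 1, t = 0) and r₁ = 86 = a·0 + b·1 (s = 0, t = 1); each new remainder r_{k+1} = r_{k-1} − q_k·r_k inherits s_{k+1} = s_{k-1} − q_k·s_k, t_{k+1} = t_{k-1} − q_k·t_k, so r_k = a·s_k + b·t_k at every step:
  q = 6: r = 70, s = 1 − 6·0 = 1, t = 0 − 6·1 = -6  (check: 586·1 + 86·(-6) = 70)
  q = 1: r = 16, s = 0 − 1·1 = -1, t = 1 − 1·(-6) = 7  (check: 586·(-1) + 86·7 = 16)
  q = 4: r = 6, s = 1 − 4·(-1) = 5, t = -6 − 4·7 = -34  (check: 586·5 + 86·(-34) = 6)
  q = 2: r = 4, s = -1 − 2·5 = -11, t = 7 − 2·(-34) = 75  (check: 586·(-11) + 86·75 = 4)
  q = 1: r = 2, s = 5 − 1·(-11) = 16, t = -34 − 1·75 = -109  (check: 586·16 + 86·(-109) = 2)
The row with r = 2 (the gcd) gives the Bezout coefficients s = 16, t = -109.
Result: 586 · (16) + 86 · (-109) = 2.

gcd(586, 86) = 2; s = 16, t = -109 (check: 586·16 + 86·(-109) = 2).


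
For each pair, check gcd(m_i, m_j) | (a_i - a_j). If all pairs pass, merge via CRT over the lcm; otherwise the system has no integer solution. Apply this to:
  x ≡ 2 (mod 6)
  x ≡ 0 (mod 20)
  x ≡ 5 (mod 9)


Moduli 6, 20, 9 are not pairwise coprime, so CRT works modulo lcm(m_i) when all pairwise compatibility conditions hold.
Pairwise compatibility: gcd(m_i, m_j) must divide a_i - a_j for every pair.
Merge one congruence at a time:
  Start: x ≡ 2 (mod 6).
  Combine with x ≡ 0 (mod 20): gcd(6, 20) = 2; 0 - 2 = -2, which IS divisible by 2, so compatible.
    Write x = 2 + 6·t and substitute into x ≡ 0 (mod 20): 6·t ≡ 0 − 2 = -2 (mod 20).
    Divide the congruence (and modulus) by g = 2: 3·t ≡ -1 (mod 10).
    Reduce coefficients mod 10: 3·t ≡ 9 (mod 10).
    The inverse of 3 mod 10 is 7 (since 3·7 = 21 = 2·10 + 1), so t ≡ 7·9 = 63 ≡ 3 (mod 10).
    Then x = 2 + 6·3 = 20, valid modulo lcm(6, 20) = 60: x ≡ 20 (mod 60).
  Combine with x ≡ 5 (mod 9): gcd(60, 9) = 3; 5 - 20 = -15, which IS divisible by 3, so compatible.
    Write x = 20 + 60·t and substitute into x ≡ 5 (mod 9): 60·t ≡ 5 − 20 = -15 (mod 9).
    Divide the congruence (and modulus) by g = 3: 20·t ≡ -5 (mod 3).
    Reduce coefficients mod 3: 2·t ≡ 1 (mod 3).
    The inverse of 2 mod 3 is 2 (since 2·2 = 4 = 1·3 + 1), so t ≡ 2·1 = 2 ≡ 2 (mod 3).
    Then x = 20 + 60·2 = 140, valid modulo lcm(60, 9) = 180: x ≡ 140 (mod 180).
Verify: 140 mod 6 = 2, 140 mod 20 = 0, 140 mod 9 = 5.

x ≡ 140 (mod 180).


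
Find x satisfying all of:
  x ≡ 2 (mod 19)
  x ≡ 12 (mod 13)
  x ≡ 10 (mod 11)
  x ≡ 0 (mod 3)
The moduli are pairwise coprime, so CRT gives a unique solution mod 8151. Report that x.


Product of moduli M = 19 · 13 · 11 · 3 = 8151.
Merge one congruence at a time:
  Start: x ≡ 2 (mod 19).
  Combine with x ≡ 12 (mod 13); new modulus lcm = 247.
    Write x = 2 + 19·t and substitute into x ≡ 12 (mod 13): 19·t ≡ 12 − 2 = 10 (mod 13).
    Reduce coefficients mod 13: 6·t ≡ 10 (mod 13).
    The inverse of 6 mod 13 is 11 (since 6·11 = 66 = 5·13 + 1), so t ≡ 11·10 = 110 ≡ 6 (mod 13).
    Then x = 2 + 19·6 = 116, valid modulo lcm(19, 13) = 247: x ≡ 116 (mod 247).
  Combine with x ≡ 10 (mod 11); new modulus lcm = 2717.
    Write x = 116 + 247·t and substitute into x ≡ 10 (mod 11): 247·t ≡ 10 − 116 = -106 (mod 11).
    Reduce coefficients mod 11: 5·t ≡ 4 (mod 11).
    The inverse of 5 mod 11 is 9 (since 5·9 = 45 = 4·11 + 1), so t ≡ 9·4 = 36 ≡ 3 (mod 11).
    Then x = 116 + 247·3 = 857, valid modulo lcm(247, 11) = 2717: x ≡ 857 (mod 2717).
  Combine with x ≡ 0 (mod 3); new modulus lcm = 8151.
    Write x = 857 + 2717·t and substitute into x ≡ 0 (mod 3): 2717·t ≡ 0 − 857 = -857 (mod 3).
    Reduce coefficients mod 3: 2·t ≡ 1 (mod 3).
    The inverse of 2 mod 3 is 2 (since 2·2 = 4 = 1·3 + 1), so t ≡ 2·1 = 2 ≡ 2 (mod 3).
    Then x = 857 + 2717·2 = 6291, valid modulo lcm(2717, 3) = 8151: x ≡ 6291 (mod 8151).
Verify against each original: 6291 mod 19 = 2, 6291 mod 13 = 12, 6291 mod 11 = 10, 6291 mod 3 = 0.

x ≡ 6291 (mod 8151).


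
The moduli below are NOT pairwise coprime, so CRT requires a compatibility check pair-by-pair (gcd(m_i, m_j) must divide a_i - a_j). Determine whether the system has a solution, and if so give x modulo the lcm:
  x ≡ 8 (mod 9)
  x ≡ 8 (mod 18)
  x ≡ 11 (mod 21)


Moduli 9, 18, 21 are not pairwise coprime, so CRT works modulo lcm(m_i) when all pairwise compatibility conditions hold.
Pairwise compatibility: gcd(m_i, m_j) must divide a_i - a_j for every pair.
Merge one congruence at a time:
  Start: x ≡ 8 (mod 9).
  Combine with x ≡ 8 (mod 18): gcd(9, 18) = 9; 8 - 8 = 0, which IS divisible by 9, so compatible.
    Write x = 8 + 9·t and substitute into x ≡ 8 (mod 18): 9·t ≡ 8 − 8 = 0 (mod 18).
    Divide the congruence (and modulus) by g = 9: 1·t ≡ 0 (mod 2).
    So t ≡ 0 (mod 2).
    Then x = 8 + 9·0 = 8, valid modulo lcm(9, 18) = 18: x ≡ 8 (mod 18).
  Combine with x ≡ 11 (mod 21): gcd(18, 21) = 3; 11 - 8 = 3, which IS divisible by 3, so compatible.
    Write x = 8 + 18·t and substitute into x ≡ 11 (mod 21): 18·t ≡ 11 − 8 = 3 (mod 21).
    Divide the congruence (and modulus) by g = 3: 6·t ≡ 1 (mod 7).
    The inverse of 6 mod 7 is 6 (since 6·6 = 36 = 5·7 + 1), so t ≡ 6·1 = 6 ≡ 6 (mod 7).
    Then x = 8 + 18·6 = 116, valid modulo lcm(18, 21) = 126: x ≡ 116 (mod 126).
Verify: 116 mod 9 = 8, 116 mod 18 = 8, 116 mod 21 = 11.

x ≡ 116 (mod 126).


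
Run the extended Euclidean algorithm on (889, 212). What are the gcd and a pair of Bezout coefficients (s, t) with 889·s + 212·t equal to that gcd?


Euclidean algorithm on (889, 212) — divide until remainder is 0:
  889 = 4 · 212 + 41
  212 = 5 · 41 + 7
  41 = 5 · 7 + 6
  7 = 1 · 6 + 1
  6 = 6 · 1 + 0
gcd(889, 212) = 1.
Track Bezout coefficients alongside the remainders: start with r₀ = 889 = a·1 + b·0 (s = 1, t = 0) and r₁ = 212 = a·0 + b·1 (s = 0, t = 1); each new remainder r_{k+1} = r_{k-1} − q_k·r_k inherits s_{k+1} = s_{k-1} − q_k·s_k, t_{k+1} = t_{k-1} − q_k·t_k, so r_k = a·s_k + b·t_k at every step:
  q = 4: r = 41, s = 1 − 4·0 = 1, t = 0 − 4·1 = -4  (check: 889·1 + 212·(-4) = 41)
  q = 5: r = 7, s = 0 − 5·1 = -5, t = 1 − 5·(-4) = 21  (check: 889·(-5) + 212·21 = 7)
  q = 5: r = 6, s = 1 − 5·(-5) = 26, t = -4 − 5·21 = -109  (check: 889·26 + 212·(-109) = 6)
  q = 1: r = 1, s = -5 − 1·26 = -31, t = 21 − 1·(-109) = 130  (check: 889·(-31) + 212·130 = 1)
The row with r = 1 (the gcd) gives the Bezout coefficients s = -31, t = 130.
Result: 889 · (-31) + 212 · (130) = 1.

gcd(889, 212) = 1; s = -31, t = 130 (check: 889·(-31) + 212·130 = 1).


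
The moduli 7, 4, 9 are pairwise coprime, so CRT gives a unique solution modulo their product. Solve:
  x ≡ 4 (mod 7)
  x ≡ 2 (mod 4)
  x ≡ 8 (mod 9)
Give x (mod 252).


Moduli 7, 4, 9 are pairwise coprime; by CRT there is a unique solution modulo M = 7 · 4 · 9 = 252.
Solve pairwise, accumulating the modulus:
  Start with x ≡ 4 (mod 7).
  Combine with x ≡ 2 (mod 4): since gcd(7, 4) = 1, we get a unique residue mod 28.
    Write x = 4 + 7·t and substitute into x ≡ 2 (mod 4): 7·t ≡ 2 − 4 = -2 (mod 4).
    Reduce coefficients mod 4: 3·t ≡ 2 (mod 4).
    The inverse of 3 mod 4 is 3 (since 3·3 = 9 = 2·4 + 1), so t ≡ 3·2 = 6 ≡ 2 (mod 4).
    Then x = 4 + 7·2 = 18, valid modulo lcm(7, 4) = 28: x ≡ 18 (mod 28).
  Combine with x ≡ 8 (mod 9): since gcd(28, 9) = 1, we get a unique residue mod 252.
    Write x = 18 + 28·t and substitute into x ≡ 8 (mod 9): 28·t ≡ 8 − 18 = -10 (mod 9).
    Reduce coefficients mod 9: 1·t ≡ 8 (mod 9).
    So t ≡ 8 (mod 9).
    Then x = 18 + 28·8 = 242, valid modulo lcm(28, 9) = 252: x ≡ 242 (mod 252).
Verify: 242 mod 7 = 4 ✓, 242 mod 4 = 2 ✓, 242 mod 9 = 8 ✓.

x ≡ 242 (mod 252).


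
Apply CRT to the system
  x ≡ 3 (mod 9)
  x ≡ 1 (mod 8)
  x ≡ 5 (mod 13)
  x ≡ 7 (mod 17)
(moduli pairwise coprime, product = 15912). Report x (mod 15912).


Product of moduli M = 9 · 8 · 13 · 17 = 15912.
Merge one congruence at a time:
  Start: x ≡ 3 (mod 9).
  Combine with x ≡ 1 (mod 8); new modulus lcm = 72.
    Write x = 3 + 9·t and substitute into x ≡ 1 (mod 8): 9·t ≡ 1 − 3 = -2 (mod 8).
    Reduce coefficients mod 8: 1·t ≡ 6 (mod 8).
    So t ≡ 6 (mod 8).
    Then x = 3 + 9·6 = 57, valid modulo lcm(9, 8) = 72: x ≡ 57 (mod 72).
  Combine with x ≡ 5 (mod 13); new modulus lcm = 936.
    Write x = 57 + 72·t and substitute into x ≡ 5 (mod 13): 72·t ≡ 5 − 57 = -52 (mod 13).
    Reduce coefficients mod 13: 7·t ≡ 0 (mod 13).
    The inverse of 7 mod 13 is 2 (since 7·2 = 14 = 1·13 + 1), so t ≡ 2·0 = 0 ≡ 0 (mod 13).
    Then x = 57 + 72·0 = 57, valid modulo lcm(72, 13) = 936: x ≡ 57 (mod 936).
  Combine with x ≡ 7 (mod 17); new modulus lcm = 15912.
    Write x = 57 + 936·t and substitute into x ≡ 7 (mod 17): 936·t ≡ 7 − 57 = -50 (mod 17).
    Reduce coefficients mod 17: 1·t ≡ 1 (mod 17).
    So t ≡ 1 (mod 17).
    Then x = 57 + 936·1 = 993, valid modulo lcm(936, 17) = 15912: x ≡ 993 (mod 15912).
Verify against each original: 993 mod 9 = 3, 993 mod 8 = 1, 993 mod 13 = 5, 993 mod 17 = 7.

x ≡ 993 (mod 15912).


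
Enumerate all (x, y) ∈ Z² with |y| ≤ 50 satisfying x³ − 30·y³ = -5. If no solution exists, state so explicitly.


The equation is x³ - 30y³ = -5. For fixed y, x³ = 30·y³ − 5, so a solution requires the RHS to be a perfect cube.
Strategy: iterate y from -50 to 50, compute RHS = 30·y³ − 5, and check whether it is a (positive or negative) perfect cube.
Check small values of y:
  y = 0: RHS = -5 is not a perfect cube.
  y = 1: RHS = 25 is not a perfect cube.
  y = -1: RHS = -35 is not a perfect cube.
  y = 2: RHS = 235 is not a perfect cube.
  y = -2: RHS = -245 is not a perfect cube.
  y = 3: RHS = 805 is not a perfect cube.
  y = -3: RHS = -815 is not a perfect cube.
Continuing the search up to |y| = 50 finds no solutions either.
No (x, y) in the scanned range satisfies the equation.

No integer solutions with |y| ≤ 50.


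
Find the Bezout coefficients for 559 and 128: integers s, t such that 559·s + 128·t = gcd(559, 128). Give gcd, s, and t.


Euclidean algorithm on (559, 128) — divide until remainder is 0:
  559 = 4 · 128 + 47
  128 = 2 · 47 + 34
  47 = 1 · 34 + 13
  34 = 2 · 13 + 8
  13 = 1 · 8 + 5
  8 = 1 · 5 + 3
  5 = 1 · 3 + 2
  3 = 1 · 2 + 1
  2 = 2 · 1 + 0
gcd(559, 128) = 1.
Track Bezout coefficients alongside the remainders: start with r₀ = 559 = a·1 + b·0 (s = 1, t = 0) and r₁ = 128 = a·0 + b·1 (s = 0, t = 1); each new remainder r_{k+1} = r_{k-1} − q_k·r_k inherits s_{k+1} = s_{k-1} − q_k·s_k, t_{k+1} = t_{k-1} − q_k·t_k, so r_k = a·s_k + b·t_k at every step:
  q = 4: r = 47, s = 1 − 4·0 = 1, t = 0 − 4·1 = -4  (check: 559·1 + 128·(-4) = 47)
  q = 2: r = 34, s = 0 − 2·1 = -2, t = 1 − 2·(-4) = 9  (check: 559·(-2) + 128·9 = 34)
  q = 1: r = 13, s = 1 − 1·(-2) = 3, t = -4 − 1·9 = -13  (check: 559·3 + 128·(-13) = 13)
  q = 2: r = 8, s = -2 − 2·3 = -8, t = 9 − 2·(-13) = 35  (check: 559·(-8) + 128·35 = 8)
  q = 1: r = 5, s = 3 − 1·(-8) = 11, t = -13 − 1·35 = -48  (check: 559·11 + 128·(-48) = 5)
  q = 1: r = 3, s = -8 − 1·11 = -19, t = 35 − 1·(-48) = 83  (check: 559·(-19) + 128·83 = 3)
  q = 1: r = 2, s = 11 − 1·(-19) = 30, t = -48 − 1·83 = -131  (check: 559·30 + 128·(-131) = 2)
  q = 1: r = 1, s = -19 − 1·30 = -49, t = 83 − 1·(-131) = 214  (check: 559·(-49) + 128·214 = 1)
The row with r = 1 (the gcd) gives the Bezout coefficients s = -49, t = 214.
Result: 559 · (-49) + 128 · (214) = 1.

gcd(559, 128) = 1; s = -49, t = 214 (check: 559·(-49) + 128·214 = 1).


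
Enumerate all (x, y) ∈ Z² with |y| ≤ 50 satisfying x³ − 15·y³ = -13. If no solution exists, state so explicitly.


The equation is x³ - 15y³ = -13. For fixed y, x³ = 15·y³ − 13, so a solution requires the RHS to be a perfect cube.
Strategy: iterate y from -50 to 50, compute RHS = 15·y³ − 13, and check whether it is a (positive or negative) perfect cube.
Check small values of y:
  y = 0: RHS = -13 is not a perfect cube.
  y = 1: RHS = 2 is not a perfect cube.
  y = -1: RHS = -28 is not a perfect cube.
  y = 2: RHS = 107 is not a perfect cube.
  y = -2: RHS = -133 is not a perfect cube.
  y = 3: RHS = 392 is not a perfect cube.
  y = -3: RHS = -418 is not a perfect cube.
Continuing the search up to |y| = 50 finds no solutions either.
No (x, y) in the scanned range satisfies the equation.

No integer solutions with |y| ≤ 50.


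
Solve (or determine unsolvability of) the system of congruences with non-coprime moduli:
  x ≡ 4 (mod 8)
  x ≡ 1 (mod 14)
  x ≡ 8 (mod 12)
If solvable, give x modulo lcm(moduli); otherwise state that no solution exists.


Moduli 8, 14, 12 are not pairwise coprime, so CRT works modulo lcm(m_i) when all pairwise compatibility conditions hold.
Pairwise compatibility: gcd(m_i, m_j) must divide a_i - a_j for every pair.
Merge one congruence at a time:
  Start: x ≡ 4 (mod 8).
  Combine with x ≡ 1 (mod 14): gcd(8, 14) = 2, and 1 - 4 = -3 is NOT divisible by 2.
    ⇒ system is inconsistent (no integer solution).

No solution (the system is inconsistent).


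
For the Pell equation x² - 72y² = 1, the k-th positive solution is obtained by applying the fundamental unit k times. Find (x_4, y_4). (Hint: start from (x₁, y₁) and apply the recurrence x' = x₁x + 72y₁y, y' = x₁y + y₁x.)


Step 1: Find the fundamental solution (x₁, y₁) of x² - 72y² = 1.
  Expand √72 as a continued fraction. a₀ = ⌊√72⌋ = 8; iterate m_{k+1} = d_k·a_k − m_k, d_{k+1} = (72 − m_{k+1}²)/d_k, a_{k+1} = ⌊(a₀ + m_{k+1})/d_{k+1}⌋ (starting m₀ = 0, d₀ = 1), with convergents p_k = a_k·p_{k-1} + p_{k-2}, q_k = a_k·q_{k-1} + q_{k-2} (p₋₁ = 1, q₋₁ = 0):
  k = 0: a₀ = 8; p₀/q₀ = 8/1; p₀² − 72·q₀² = 64 − 72 = -8.
  k = 1: m = 8, d = 8, a = ⌊(8 + 8)/8⌋ = 2; p/q = (2·8 + 1)/(2·1 + 0) = 17/2; p² − 72·q² = 289 − 288 = 1.
  The first convergent with p² − 72·q² = 1 gives the fundamental solution (x₁, y₁) = (17, 2).
Step 2: Apply the recurrence (x_{n+1}, y_{n+1}) = (x₁x_n + 72y₁y_n, x₁y_n + y₁x_n) repeatedly.
  From (x_1, y_1) = (17, 2): x_2 = 17·17 + 72·2·2 = 577; y_2 = 17·2 + 2·17 = 68.
  From (x_2, y_2) = (577, 68): x_3 = 17·577 + 72·2·68 = 19601; y_3 = 17·68 + 2·577 = 2310.
  From (x_3, y_3) = (19601, 2310): x_4 = 17·19601 + 72·2·2310 = 665857; y_4 = 17·2310 + 2·19601 = 78472.
Step 3: Verify x_4² - 72·y_4² = 443365544449 - 443365544448 = 1 (should be 1). ✓

(x_1, y_1) = (17, 2); (x_4, y_4) = (665857, 78472).


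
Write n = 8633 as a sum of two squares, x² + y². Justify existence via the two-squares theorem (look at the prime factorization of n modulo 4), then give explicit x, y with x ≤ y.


Step 1: Factor n = 8633 = 89 · 97.
Step 2: Check the mod-4 condition on each prime factor: 89 ≡ 1 (mod 4), exponent 1; 97 ≡ 1 (mod 4), exponent 1.
All primes ≡ 3 (mod 4) appear to even exponent (or don't appear), so by the two-squares theorem n IS expressible as a sum of two squares.
Step 3: Build a representation. Here n = 89 · 97 is a product of primes ≡ 1 (mod 4). Each prime p ≡ 1 (mod 4) is itself a sum of two squares; find a² by testing p − a² for a perfect square:
  89: 89 − 1² = 88, 89 − 2² = 85, 89 − 3² = 80, 89 − 4² = 73, 89 − 5² = 64 = 8² ⇒ 89 = 5² + 8².
  97: 97 − 1² = 96, 97 − 2² = 93, 97 − 3² = 88, 97 − 4² = 81 = 9² ⇒ 97 = 4² + 9².
  Combine using the Brahmagupta–Fibonacci identity (a² + b²)(c² + d²) = (ac − bd)² + (ad + bc)² = (ac + bd)² + (ad − bc)²:
  89 · 97 = 8633: from (5² + 8²)(4² + 9²), take (5·4 − 8·9, 5·9 + 8·4) = (20 − 72, 45 + 32) = (-52, 77); dropping signs (only squares matter) gives (52, 77); check 52² + 77² = 2704 + 5929 = 8633 ✓.
Step 4: Order so x ≤ y and verify: 52² + 77² = 2704 + 5929 = 8633 = n. ✓

n = 8633 = 52² + 77² (one valid representation with x ≤ y).


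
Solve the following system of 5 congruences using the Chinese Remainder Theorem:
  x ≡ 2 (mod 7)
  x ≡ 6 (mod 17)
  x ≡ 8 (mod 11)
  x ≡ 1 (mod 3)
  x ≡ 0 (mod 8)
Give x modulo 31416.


Product of moduli M = 7 · 17 · 11 · 3 · 8 = 31416.
Merge one congruence at a time:
  Start: x ≡ 2 (mod 7).
  Combine with x ≡ 6 (mod 17); new modulus lcm = 119.
    Write x = 2 + 7·t and substitute into x ≡ 6 (mod 17): 7·t ≡ 6 − 2 = 4 (mod 17).
    The inverse of 7 mod 17 is 5 (since 7·5 = 35 = 2·17 + 1), so t ≡ 5·4 = 20 ≡ 3 (mod 17).
    Then x = 2 + 7·3 = 23, valid modulo lcm(7, 17) = 119: x ≡ 23 (mod 119).
  Combine with x ≡ 8 (mod 11); new modulus lcm = 1309.
    Write x = 23 + 119·t and substitute into x ≡ 8 (mod 11): 119·t ≡ 8 − 23 = -15 (mod 11).
    Reduce coefficients mod 11: 9·t ≡ 7 (mod 11).
    The inverse of 9 mod 11 is 5 (since 9·5 = 45 = 4·11 + 1), so t ≡ 5·7 = 35 ≡ 2 (mod 11).
    Then x = 23 + 119·2 = 261, valid modulo lcm(119, 11) = 1309: x ≡ 261 (mod 1309).
  Combine with x ≡ 1 (mod 3); new modulus lcm = 3927.
    Write x = 261 + 1309·t and substitute into x ≡ 1 (mod 3): 1309·t ≡ 1 − 261 = -260 (mod 3).
    Reduce coefficients mod 3: 1·t ≡ 1 (mod 3).
    So t ≡ 1 (mod 3).
    Then x = 261 + 1309·1 = 1570, valid modulo lcm(1309, 3) = 3927: x ≡ 1570 (mod 3927).
  Combine with x ≡ 0 (mod 8); new modulus lcm = 31416.
    Write x = 1570 + 3927·t and substitute into x ≡ 0 (mod 8): 3927·t ≡ 0 − 1570 = -1570 (mod 8).
    Reduce coefficients mod 8: 7·t ≡ 6 (mod 8).
    The inverse of 7 mod 8 is 7 (since 7·7 = 49 = 6·8 + 1), so t ≡ 7·6 = 42 ≡ 2 (mod 8).
    Then x = 1570 + 3927·2 = 9424, valid modulo lcm(3927, 8) = 31416: x ≡ 9424 (mod 31416).
Verify against each original: 9424 mod 7 = 2, 9424 mod 17 = 6, 9424 mod 11 = 8, 9424 mod 3 = 1, 9424 mod 8 = 0.

x ≡ 9424 (mod 31416).


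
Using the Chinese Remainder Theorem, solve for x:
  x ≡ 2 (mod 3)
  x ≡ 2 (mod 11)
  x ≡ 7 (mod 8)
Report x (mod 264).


Moduli 3, 11, 8 are pairwise coprime; by CRT there is a unique solution modulo M = 3 · 11 · 8 = 264.
Solve pairwise, accumulating the modulus:
  Start with x ≡ 2 (mod 3).
  Combine with x ≡ 2 (mod 11): since gcd(3, 11) = 1, we get a unique residue mod 33.
    Write x = 2 + 3·t and substitute into x ≡ 2 (mod 11): 3·t ≡ 2 − 2 = 0 (mod 11).
    The inverse of 3 mod 11 is 4 (since 3·4 = 12 = 1·11 + 1), so t ≡ 4·0 = 0 ≡ 0 (mod 11).
    Then x = 2 + 3·0 = 2, valid modulo lcm(3, 11) = 33: x ≡ 2 (mod 33).
  Combine with x ≡ 7 (mod 8): since gcd(33, 8) = 1, we get a unique residue mod 264.
    Write x = 2 + 33·t and substitute into x ≡ 7 (mod 8): 33·t ≡ 7 − 2 = 5 (mod 8).
    Reduce coefficients mod 8: 1·t ≡ 5 (mod 8).
    So t ≡ 5 (mod 8).
    Then x = 2 + 33·5 = 167, valid modulo lcm(33, 8) = 264: x ≡ 167 (mod 264).
Verify: 167 mod 3 = 2 ✓, 167 mod 11 = 2 ✓, 167 mod 8 = 7 ✓.

x ≡ 167 (mod 264).


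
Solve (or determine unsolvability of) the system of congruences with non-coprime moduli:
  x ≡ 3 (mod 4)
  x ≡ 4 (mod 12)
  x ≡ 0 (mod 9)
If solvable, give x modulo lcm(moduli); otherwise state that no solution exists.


Moduli 4, 12, 9 are not pairwise coprime, so CRT works modulo lcm(m_i) when all pairwise compatibility conditions hold.
Pairwise compatibility: gcd(m_i, m_j) must divide a_i - a_j for every pair.
Merge one congruence at a time:
  Start: x ≡ 3 (mod 4).
  Combine with x ≡ 4 (mod 12): gcd(4, 12) = 4, and 4 - 3 = 1 is NOT divisible by 4.
    ⇒ system is inconsistent (no integer solution).

No solution (the system is inconsistent).


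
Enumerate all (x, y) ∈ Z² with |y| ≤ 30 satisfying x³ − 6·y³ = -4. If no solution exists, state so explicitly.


The equation is x³ - 6y³ = -4. For fixed y, x³ = 6·y³ − 4, so a solution requires the RHS to be a perfect cube.
Strategy: iterate y from -30 to 30, compute RHS = 6·y³ − 4, and check whether it is a (positive or negative) perfect cube.
Check small values of y:
  y = 0: RHS = -4 is not a perfect cube.
  y = 1: RHS = 2 is not a perfect cube.
  y = -1: RHS = -10 is not a perfect cube.
  y = 2: RHS = 44 is not a perfect cube.
  y = -2: RHS = -52 is not a perfect cube.
  y = 3: RHS = 158 is not a perfect cube.
  y = -3: RHS = -166 is not a perfect cube.
Continuing the search up to |y| = 30 finds no solutions either.
No (x, y) in the scanned range satisfies the equation.

No integer solutions with |y| ≤ 30.


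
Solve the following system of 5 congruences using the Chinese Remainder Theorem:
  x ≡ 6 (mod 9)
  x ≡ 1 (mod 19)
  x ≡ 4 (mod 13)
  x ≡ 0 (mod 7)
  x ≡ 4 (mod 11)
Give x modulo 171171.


Product of moduli M = 9 · 19 · 13 · 7 · 11 = 171171.
Merge one congruence at a time:
  Start: x ≡ 6 (mod 9).
  Combine with x ≡ 1 (mod 19); new modulus lcm = 171.
    Write x = 6 + 9·t and substitute into x ≡ 1 (mod 19): 9·t ≡ 1 − 6 = -5 (mod 19).
    Reduce coefficients mod 19: 9·t ≡ 14 (mod 19).
    The inverse of 9 mod 19 is 17 (since 9·17 = 153 = 8·19 + 1), so t ≡ 17·14 = 238 ≡ 10 (mod 19).
    Then x = 6 + 9·10 = 96, valid modulo lcm(9, 19) = 171: x ≡ 96 (mod 171).
  Combine with x ≡ 4 (mod 13); new modulus lcm = 2223.
    Write x = 96 + 171·t and substitute into x ≡ 4 (mod 13): 171·t ≡ 4 − 96 = -92 (mod 13).
    Reduce coefficients mod 13: 2·t ≡ 12 (mod 13).
    The inverse of 2 mod 13 is 7 (since 2·7 = 14 = 1·13 + 1), so t ≡ 7·12 = 84 ≡ 6 (mod 13).
    Then x = 96 + 171·6 = 1122, valid modulo lcm(171, 13) = 2223: x ≡ 1122 (mod 2223).
  Combine with x ≡ 0 (mod 7); new modulus lcm = 15561.
    Write x = 1122 + 2223·t and substitute into x ≡ 0 (mod 7): 2223·t ≡ 0 − 1122 = -1122 (mod 7).
    Reduce coefficients mod 7: 4·t ≡ 5 (mod 7).
    The inverse of 4 mod 7 is 2 (since 4·2 = 8 = 1·7 + 1), so t ≡ 2·5 = 10 ≡ 3 (mod 7).
    Then x = 1122 + 2223·3 = 7791, valid modulo lcm(2223, 7) = 15561: x ≡ 7791 (mod 15561).
  Combine with x ≡ 4 (mod 11); new modulus lcm = 171171.
    Write x = 7791 + 15561·t and substitute into x ≡ 4 (mod 11): 15561·t ≡ 4 − 7791 = -7787 (mod 11).
    Reduce coefficients mod 11: 7·t ≡ 1 (mod 11).
    The inverse of 7 mod 11 is 8 (since 7·8 = 56 = 5·11 + 1), so t ≡ 8·1 = 8 ≡ 8 (mod 11).
    Then x = 7791 + 15561·8 = 132279, valid modulo lcm(15561, 11) = 171171: x ≡ 132279 (mod 171171).
Verify against each original: 132279 mod 9 = 6, 132279 mod 19 = 1, 132279 mod 13 = 4, 132279 mod 7 = 0, 132279 mod 11 = 4.

x ≡ 132279 (mod 171171).


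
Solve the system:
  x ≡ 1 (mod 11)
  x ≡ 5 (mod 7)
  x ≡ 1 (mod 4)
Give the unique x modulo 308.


Moduli 11, 7, 4 are pairwise coprime; by CRT there is a unique solution modulo M = 11 · 7 · 4 = 308.
Solve pairwise, accumulating the modulus:
  Start with x ≡ 1 (mod 11).
  Combine with x ≡ 5 (mod 7): since gcd(11, 7) = 1, we get a unique residue mod 77.
    Write x = 1 + 11·t and substitute into x ≡ 5 (mod 7): 11·t ≡ 5 − 1 = 4 (mod 7).
    Reduce coefficients mod 7: 4·t ≡ 4 (mod 7).
    The inverse of 4 mod 7 is 2 (since 4·2 = 8 = 1·7 + 1), so t ≡ 2·4 = 8 ≡ 1 (mod 7).
    Then x = 1 + 11·1 = 12, valid modulo lcm(11, 7) = 77: x ≡ 12 (mod 77).
  Combine with x ≡ 1 (mod 4): since gcd(77, 4) = 1, we get a unique residue mod 308.
    Write x = 12 + 77·t and substitute into x ≡ 1 (mod 4): 77·t ≡ 1 − 12 = -11 (mod 4).
    Reduce coefficients mod 4: 1·t ≡ 1 (mod 4).
    So t ≡ 1 (mod 4).
    Then x = 12 + 77·1 = 89, valid modulo lcm(77, 4) = 308: x ≡ 89 (mod 308).
Verify: 89 mod 11 = 1 ✓, 89 mod 7 = 5 ✓, 89 mod 4 = 1 ✓.

x ≡ 89 (mod 308).


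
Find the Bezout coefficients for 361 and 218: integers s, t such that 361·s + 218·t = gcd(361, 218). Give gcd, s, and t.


Euclidean algorithm on (361, 218) — divide until remainder is 0:
  361 = 1 · 218 + 143
  218 = 1 · 143 + 75
  143 = 1 · 75 + 68
  75 = 1 · 68 + 7
  68 = 9 · 7 + 5
  7 = 1 · 5 + 2
  5 = 2 · 2 + 1
  2 = 2 · 1 + 0
gcd(361, 218) = 1.
Track Bezout coefficients alongside the remainders: start with r₀ = 361 = a·1 + b·0 (s = 1, t = 0) and r₁ = 218 = a·0 + b·1 (s = 0, t = 1); each new remainder r_{k+1} = r_{k-1} − q_k·r_k inherits s_{k+1} = s_{k-1} − q_k·s_k, t_{k+1} = t_{k-1} − q_k·t_k, so r_k = a·s_k + b·t_k at every step:
  q = 1: r = 143, s = 1 − 1·0 = 1, t = 0 − 1·1 = -1  (check: 361·1 + 218·(-1) = 143)
  q = 1: r = 75, s = 0 − 1·1 = -1, t = 1 − 1·(-1) = 2  (check: 361·(-1) + 218·2 = 75)
  q = 1: r = 68, s = 1 − 1·(-1) = 2, t = -1 − 1·2 = -3  (check: 361·2 + 218·(-3) = 68)
  q = 1: r = 7, s = -1 − 1·2 = -3, t = 2 − 1·(-3) = 5  (check: 361·(-3) + 218·5 = 7)
  q = 9: r = 5, s = 2 − 9·(-3) = 29, t = -3 − 9·5 = -48  (check: 361·29 + 218·(-48) = 5)
  q = 1: r = 2, s = -3 − 1·29 = -32, t = 5 − 1·(-48) = 53  (check: 361·(-32) + 218·53 = 2)
  q = 2: r = 1, s = 29 − 2·(-32) = 93, t = -48 − 2·53 = -154  (check: 361·93 + 218·(-154) = 1)
The row with r = 1 (the gcd) gives the Bezout coefficients s = 93, t = -154.
Result: 361 · (93) + 218 · (-154) = 1.

gcd(361, 218) = 1; s = 93, t = -154 (check: 361·93 + 218·(-154) = 1).


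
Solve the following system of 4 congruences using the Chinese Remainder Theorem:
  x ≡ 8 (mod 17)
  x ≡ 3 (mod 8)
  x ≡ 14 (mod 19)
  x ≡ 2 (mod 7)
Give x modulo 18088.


Product of moduli M = 17 · 8 · 19 · 7 = 18088.
Merge one congruence at a time:
  Start: x ≡ 8 (mod 17).
  Combine with x ≡ 3 (mod 8); new modulus lcm = 136.
    Write x = 8 + 17·t and substitute into x ≡ 3 (mod 8): 17·t ≡ 3 − 8 = -5 (mod 8).
    Reduce coefficients mod 8: 1·t ≡ 3 (mod 8).
    So t ≡ 3 (mod 8).
    Then x = 8 + 17·3 = 59, valid modulo lcm(17, 8) = 136: x ≡ 59 (mod 136).
  Combine with x ≡ 14 (mod 19); new modulus lcm = 2584.
    Write x = 59 + 136·t and substitute into x ≡ 14 (mod 19): 136·t ≡ 14 − 59 = -45 (mod 19).
    Reduce coefficients mod 19: 3·t ≡ 12 (mod 19).
    The inverse of 3 mod 19 is 13 (since 3·13 = 39 = 2·19 + 1), so t ≡ 13·12 = 156 ≡ 4 (mod 19).
    Then x = 59 + 136·4 = 603, valid modulo lcm(136, 19) = 2584: x ≡ 603 (mod 2584).
  Combine with x ≡ 2 (mod 7); new modulus lcm = 18088.
    Write x = 603 + 2584·t and substitute into x ≡ 2 (mod 7): 2584·t ≡ 2 − 603 = -601 (mod 7).
    Reduce coefficients mod 7: 1·t ≡ 1 (mod 7).
    So t ≡ 1 (mod 7).
    Then x = 603 + 2584·1 = 3187, valid modulo lcm(2584, 7) = 18088: x ≡ 3187 (mod 18088).
Verify against each original: 3187 mod 17 = 8, 3187 mod 8 = 3, 3187 mod 19 = 14, 3187 mod 7 = 2.

x ≡ 3187 (mod 18088).


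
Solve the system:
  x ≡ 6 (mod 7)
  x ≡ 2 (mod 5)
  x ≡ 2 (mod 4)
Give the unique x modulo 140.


Moduli 7, 5, 4 are pairwise coprime; by CRT there is a unique solution modulo M = 7 · 5 · 4 = 140.
Solve pairwise, accumulating the modulus:
  Start with x ≡ 6 (mod 7).
  Combine with x ≡ 2 (mod 5): since gcd(7, 5) = 1, we get a unique residue mod 35.
    Write x = 6 + 7·t and substitute into x ≡ 2 (mod 5): 7·t ≡ 2 − 6 = -4 (mod 5).
    Reduce coefficients mod 5: 2·t ≡ 1 (mod 5).
    The inverse of 2 mod 5 is 3 (since 2·3 = 6 = 1·5 + 1), so t ≡ 3·1 = 3 ≡ 3 (mod 5).
    Then x = 6 + 7·3 = 27, valid modulo lcm(7, 5) = 35: x ≡ 27 (mod 35).
  Combine with x ≡ 2 (mod 4): since gcd(35, 4) = 1, we get a unique residue mod 140.
    Write x = 27 + 35·t and substitute into x ≡ 2 (mod 4): 35·t ≡ 2 − 27 = -25 (mod 4).
    Reduce coefficients mod 4: 3·t ≡ 3 (mod 4).
    The inverse of 3 mod 4 is 3 (since 3·3 = 9 = 2·4 + 1), so t ≡ 3·3 = 9 ≡ 1 (mod 4).
    Then x = 27 + 35·1 = 62, valid modulo lcm(35, 4) = 140: x ≡ 62 (mod 140).
Verify: 62 mod 7 = 6 ✓, 62 mod 5 = 2 ✓, 62 mod 4 = 2 ✓.

x ≡ 62 (mod 140).


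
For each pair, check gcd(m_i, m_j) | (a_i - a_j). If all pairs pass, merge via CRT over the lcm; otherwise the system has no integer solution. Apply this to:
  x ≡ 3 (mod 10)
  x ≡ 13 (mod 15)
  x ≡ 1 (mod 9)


Moduli 10, 15, 9 are not pairwise coprime, so CRT works modulo lcm(m_i) when all pairwise compatibility conditions hold.
Pairwise compatibility: gcd(m_i, m_j) must divide a_i - a_j for every pair.
Merge one congruence at a time:
  Start: x ≡ 3 (mod 10).
  Combine with x ≡ 13 (mod 15): gcd(10, 15) = 5; 13 - 3 = 10, which IS divisible by 5, so compatible.
    Write x = 3 + 10·t and substitute into x ≡ 13 (mod 15): 10·t ≡ 13 − 3 = 10 (mod 15).
    Divide the congruence (and modulus) by g = 5: 2·t ≡ 2 (mod 3).
    The inverse of 2 mod 3 is 2 (since 2·2 = 4 = 1·3 + 1), so t ≡ 2·2 = 4 ≡ 1 (mod 3).
    Then x = 3 + 10·1 = 13, valid modulo lcm(10, 15) = 30: x ≡ 13 (mod 30).
  Combine with x ≡ 1 (mod 9): gcd(30, 9) = 3; 1 - 13 = -12, which IS divisible by 3, so compatible.
    Write x = 13 + 30·t and substitute into x ≡ 1 (mod 9): 30·t ≡ 1 − 13 = -12 (mod 9).
    Divide the congruence (and modulus) by g = 3: 10·t ≡ -4 (mod 3).
    Reduce coefficients mod 3: 1·t ≡ 2 (mod 3).
    So t ≡ 2 (mod 3).
    Then x = 13 + 30·2 = 73, valid modulo lcm(30, 9) = 90: x ≡ 73 (mod 90).
Verify: 73 mod 10 = 3, 73 mod 15 = 13, 73 mod 9 = 1.

x ≡ 73 (mod 90).


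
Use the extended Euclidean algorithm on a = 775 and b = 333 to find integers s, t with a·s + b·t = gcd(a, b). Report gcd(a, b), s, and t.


Euclidean algorithm on (775, 333) — divide until remainder is 0:
  775 = 2 · 333 + 109
  333 = 3 · 109 + 6
  109 = 18 · 6 + 1
  6 = 6 · 1 + 0
gcd(775, 333) = 1.
Track Bezout coefficients alongside the remainders: start with r₀ = 775 = a·1 + b·0 (s = 1, t = 0) and r₁ = 333 = a·0 + b·1 (s = 0, t = 1); each new remainder r_{k+1} = r_{k-1} − q_k·r_k inherits s_{k+1} = s_{k-1} − q_k·s_k, t_{k+1} = t_{k-1} − q_k·t_k, so r_k = a·s_k + b·t_k at every step:
  q = 2: r = 109, s = 1 − 2·0 = 1, t = 0 − 2·1 = -2  (check: 775·1 + 333·(-2) = 109)
  q = 3: r = 6, s = 0 − 3·1 = -3, t = 1 − 3·(-2) = 7  (check: 775·(-3) + 333·7 = 6)
  q = 18: r = 1, s = 1 − 18·(-3) = 55, t = -2 − 18·7 = -128  (check: 775·55 + 333·(-128) = 1)
The row with r = 1 (the gcd) gives the Bezout coefficients s = 55, t = -128.
Result: 775 · (55) + 333 · (-128) = 1.

gcd(775, 333) = 1; s = 55, t = -128 (check: 775·55 + 333·(-128) = 1).


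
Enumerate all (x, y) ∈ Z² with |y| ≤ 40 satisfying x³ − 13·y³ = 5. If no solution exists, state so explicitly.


The equation is x³ - 13y³ = 5. For fixed y, x³ = 13·y³ + 5, so a solution requires the RHS to be a perfect cube.
Strategy: iterate y from -40 to 40, compute RHS = 13·y³ + 5, and check whether it is a (positive or negative) perfect cube.
Check small values of y:
  y = 0: RHS = 5 is not a perfect cube.
  y = 1: RHS = 18 is not a perfect cube.
  y = -1: RHS = -8 = (-2)³ ⇒ x = -2 works.
  y = 2: RHS = 109 is not a perfect cube.
  y = -2: RHS = -99 is not a perfect cube.
  y = 3: RHS = 356 is not a perfect cube.
  y = -3: RHS = -346 is not a perfect cube.
Continuing the search up to |y| = 40 finds no further solutions beyond those listed.
Collected solutions: (-2, -1).

Solutions (with |y| ≤ 40): (-2, -1).


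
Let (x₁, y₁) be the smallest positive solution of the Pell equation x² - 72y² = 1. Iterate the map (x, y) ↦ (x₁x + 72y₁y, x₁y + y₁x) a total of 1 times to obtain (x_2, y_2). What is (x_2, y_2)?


Step 1: Find the fundamental solution (x₁, y₁) of x² - 72y² = 1.
  Expand √72 as a continued fraction. a₀ = ⌊√72⌋ = 8; iterate m_{k+1} = d_k·a_k − m_k, d_{k+1} = (72 − m_{k+1}²)/d_k, a_{k+1} = ⌊(a₀ + m_{k+1})/d_{k+1}⌋ (starting m₀ = 0, d₀ = 1), with convergents p_k = a_k·p_{k-1} + p_{k-2}, q_k = a_k·q_{k-1} + q_{k-2} (p₋₁ = 1, q₋₁ = 0):
  k = 0: a₀ = 8; p₀/q₀ = 8/1; p₀² − 72·q₀² = 64 − 72 = -8.
  k = 1: m = 8, d = 8, a = ⌊(8 + 8)/8⌋ = 2; p/q = (2·8 + 1)/(2·1 + 0) = 17/2; p² − 72·q² = 289 − 288 = 1.
  The first convergent with p² − 72·q² = 1 gives the fundamental solution (x₁, y₁) = (17, 2).
Step 2: Apply the recurrence (x_{n+1}, y_{n+1}) = (x₁x_n + 72y₁y_n, x₁y_n + y₁x_n) repeatedly.
  From (x_1, y_1) = (17, 2): x_2 = 17·17 + 72·2·2 = 577; y_2 = 17·2 + 2·17 = 68.
Step 3: Verify x_2² - 72·y_2² = 332929 - 332928 = 1 (should be 1). ✓

(x_1, y_1) = (17, 2); (x_2, y_2) = (577, 68).


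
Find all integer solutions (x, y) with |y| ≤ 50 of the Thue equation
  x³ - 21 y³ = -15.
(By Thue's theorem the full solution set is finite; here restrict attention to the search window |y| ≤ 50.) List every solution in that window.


The equation is x³ - 21y³ = -15. For fixed y, x³ = 21·y³ − 15, so a solution requires the RHS to be a perfect cube.
Strategy: iterate y from -50 to 50, compute RHS = 21·y³ − 15, and check whether it is a (positive or negative) perfect cube.
Check small values of y:
  y = 0: RHS = -15 is not a perfect cube.
  y = 1: RHS = 6 is not a perfect cube.
  y = -1: RHS = -36 is not a perfect cube.
  y = 2: RHS = 153 is not a perfect cube.
  y = -2: RHS = -183 is not a perfect cube.
  y = 3: RHS = 552 is not a perfect cube.
  y = -3: RHS = -582 is not a perfect cube.
Continuing the search up to |y| = 50 finds no solutions either.
No (x, y) in the scanned range satisfies the equation.

No integer solutions with |y| ≤ 50.


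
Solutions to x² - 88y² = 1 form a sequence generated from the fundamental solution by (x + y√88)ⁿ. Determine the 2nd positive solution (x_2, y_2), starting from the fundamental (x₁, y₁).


Step 1: Find the fundamental solution (x₁, y₁) of x² - 88y² = 1.
  Expand √88 as a continued fraction. a₀ = ⌊√88⌋ = 9; iterate m_{k+1} = d_k·a_k − m_k, d_{k+1} = (88 − m_{k+1}²)/d_k, a_{k+1} = ⌊(a₀ + m_{k+1})/d_{k+1}⌋ (starting m₀ = 0, d₀ = 1), with convergents p_k = a_k·p_{k-1} + p_{k-2}, q_k = a_k·q_{k-1} + q_{k-2} (p₋₁ = 1, q₋₁ = 0):
  k = 0: a₀ = 9; p₀/q₀ = 9/1; p₀² − 88·q₀² = 81 − 88 = -7.
  k = 1: m = 9, d = 7, a = ⌊(9 + 9)/7⌋ = 2; p/q = (2·9 + 1)/(2·1 + 0) = 19/2; p² − 88·q² = 361 − 352 = 9.
  k = 2: m = 5, d = 9, a = ⌊(9 + 5)/9⌋ = 1; p/q = (1·19 + 9)/(1·2 + 1) = 28/3; p² − 88·q² = 784 − 792 = -8.
  k = 3: m = 4, d = 8, a = ⌊(9 + 4)/8⌋ = 1; p/q = (1·28 + 19)/(1·3 + 2) = 47/5; p² − 88·q² = 2209 − 2200 = 9.
  k = 4: m = 4, d = 9, a = ⌊(9 + 4)/9⌋ = 1; p/q = (1·47 + 28)/(1·5 + 3) = 75/8; p² − 88·q² = 5625 − 5632 = -7.
  k = 5: m = 5, d = 7, a = ⌊(9 + 5)/7⌋ = 2; p/q = (2·75 + 47)/(2·8 + 5) = 197/21; p² − 88·q² = 38809 − 38808 = 1.
  The first convergent with p² − 88·q² = 1 gives the fundamental solution (x₁, y₁) = (197, 21).
Step 2: Apply the recurrence (x_{n+1}, y_{n+1}) = (x₁x_n + 88y₁y_n, x₁y_n + y₁x_n) repeatedly.
  From (x_1, y_1) = (197, 21): x_2 = 197·197 + 88·21·21 = 77617; y_2 = 197·21 + 21·197 = 8274.
Step 3: Verify x_2² - 88·y_2² = 6024398689 - 6024398688 = 1 (should be 1). ✓

(x_1, y_1) = (197, 21); (x_2, y_2) = (77617, 8274).


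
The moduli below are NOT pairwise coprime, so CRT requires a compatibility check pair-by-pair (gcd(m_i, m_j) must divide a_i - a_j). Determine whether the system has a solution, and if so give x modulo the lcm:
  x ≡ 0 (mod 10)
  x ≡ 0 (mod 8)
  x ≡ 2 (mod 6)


Moduli 10, 8, 6 are not pairwise coprime, so CRT works modulo lcm(m_i) when all pairwise compatibility conditions hold.
Pairwise compatibility: gcd(m_i, m_j) must divide a_i - a_j for every pair.
Merge one congruence at a time:
  Start: x ≡ 0 (mod 10).
  Combine with x ≡ 0 (mod 8): gcd(10, 8) = 2; 0 - 0 = 0, which IS divisible by 2, so compatible.
    Write x = 0 + 10·t and substitute into x ≡ 0 (mod 8): 10·t ≡ 0 − 0 = 0 (mod 8).
    Divide the congruence (and modulus) by g = 2: 5·t ≡ 0 (mod 4).
    Reduce coefficients mod 4: 1·t ≡ 0 (mod 4).
    So t ≡ 0 (mod 4).
    Then x = 0 + 10·0 = 0, valid modulo lcm(10, 8) = 40: x ≡ 0 (mod 40).
  Combine with x ≡ 2 (mod 6): gcd(40, 6) = 2; 2 - 0 = 2, which IS divisible by 2, so compatible.
    Write x = 0 + 40·t and substitute into x ≡ 2 (mod 6): 40·t ≡ 2 − 0 = 2 (mod 6).
    Divide the congruence (and modulus) by g = 2: 20·t ≡ 1 (mod 3).
    Reduce coefficients mod 3: 2·t ≡ 1 (mod 3).
    The inverse of 2 mod 3 is 2 (since 2·2 = 4 = 1·3 + 1), so t ≡ 2·1 = 2 ≡ 2 (mod 3).
    Then x = 0 + 40·2 = 80, valid modulo lcm(40, 6) = 120: x ≡ 80 (mod 120).
Verify: 80 mod 10 = 0, 80 mod 8 = 0, 80 mod 6 = 2.

x ≡ 80 (mod 120).


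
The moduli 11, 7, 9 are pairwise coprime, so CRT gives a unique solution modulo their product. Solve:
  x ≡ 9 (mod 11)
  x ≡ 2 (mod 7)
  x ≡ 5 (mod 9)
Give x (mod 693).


Moduli 11, 7, 9 are pairwise coprime; by CRT there is a unique solution modulo M = 11 · 7 · 9 = 693.
Solve pairwise, accumulating the modulus:
  Start with x ≡ 9 (mod 11).
  Combine with x ≡ 2 (mod 7): since gcd(11, 7) = 1, we get a unique residue mod 77.
    Write x = 9 + 11·t and substitute into x ≡ 2 (mod 7): 11·t ≡ 2 − 9 = -7 (mod 7).
    Reduce coefficients mod 7: 4·t ≡ 0 (mod 7).
    The inverse of 4 mod 7 is 2 (since 4·2 = 8 = 1·7 + 1), so t ≡ 2·0 = 0 ≡ 0 (mod 7).
    Then x = 9 + 11·0 = 9, valid modulo lcm(11, 7) = 77: x ≡ 9 (mod 77).
  Combine with x ≡ 5 (mod 9): since gcd(77, 9) = 1, we get a unique residue mod 693.
    Write x = 9 + 77·t and substitute into x ≡ 5 (mod 9): 77·t ≡ 5 − 9 = -4 (mod 9).
    Reduce coefficients mod 9: 5·t ≡ 5 (mod 9).
    The inverse of 5 mod 9 is 2 (since 5·2 = 10 = 1·9 + 1), so t ≡ 2·5 = 10 ≡ 1 (mod 9).
    Then x = 9 + 77·1 = 86, valid modulo lcm(77, 9) = 693: x ≡ 86 (mod 693).
Verify: 86 mod 11 = 9 ✓, 86 mod 7 = 2 ✓, 86 mod 9 = 5 ✓.

x ≡ 86 (mod 693).


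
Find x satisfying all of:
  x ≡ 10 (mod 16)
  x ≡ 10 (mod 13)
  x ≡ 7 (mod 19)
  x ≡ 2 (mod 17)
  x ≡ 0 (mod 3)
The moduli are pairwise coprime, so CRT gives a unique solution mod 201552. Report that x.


Product of moduli M = 16 · 13 · 19 · 17 · 3 = 201552.
Merge one congruence at a time:
  Start: x ≡ 10 (mod 16).
  Combine with x ≡ 10 (mod 13); new modulus lcm = 208.
    Write x = 10 + 16·t and substitute into x ≡ 10 (mod 13): 16·t ≡ 10 − 10 = 0 (mod 13).
    Reduce coefficients mod 13: 3·t ≡ 0 (mod 13).
    The inverse of 3 mod 13 is 9 (since 3·9 = 27 = 2·13 + 1), so t ≡ 9·0 = 0 ≡ 0 (mod 13).
    Then x = 10 + 16·0 = 10, valid modulo lcm(16, 13) = 208: x ≡ 10 (mod 208).
  Combine with x ≡ 7 (mod 19); new modulus lcm = 3952.
    Write x = 10 + 208·t and substitute into x ≡ 7 (mod 19): 208·t ≡ 7 − 10 = -3 (mod 19).
    Reduce coefficients mod 19: 18·t ≡ 16 (mod 19).
    The inverse of 18 mod 19 is 18 (since 18·18 = 324 = 17·19 + 1), so t ≡ 18·16 = 288 ≡ 3 (mod 19).
    Then x = 10 + 208·3 = 634, valid modulo lcm(208, 19) = 3952: x ≡ 634 (mod 3952).
  Combine with x ≡ 2 (mod 17); new modulus lcm = 67184.
    Write x = 634 + 3952·t and substitute into x ≡ 2 (mod 17): 3952·t ≡ 2 − 634 = -632 (mod 17).
    Reduce coefficients mod 17: 8·t ≡ 14 (mod 17).
    The inverse of 8 mod 17 is 15 (since 8·15 = 120 = 7·17 + 1), so t ≡ 15·14 = 210 ≡ 6 (mod 17).
    Then x = 634 + 3952·6 = 24346, valid modulo lcm(3952, 17) = 67184: x ≡ 24346 (mod 67184).
  Combine with x ≡ 0 (mod 3); new modulus lcm = 201552.
    Write x = 24346 + 67184·t and substitute into x ≡ 0 (mod 3): 67184·t ≡ 0 − 24346 = -24346 (mod 3).
    Reduce coefficients mod 3: 2·t ≡ 2 (mod 3).
    The inverse of 2 mod 3 is 2 (since 2·2 = 4 = 1·3 + 1), so t ≡ 2·2 = 4 ≡ 1 (mod 3).
    Then x = 24346 + 67184·1 = 91530, valid modulo lcm(67184, 3) = 201552: x ≡ 91530 (mod 201552).
Verify against each original: 91530 mod 16 = 10, 91530 mod 13 = 10, 91530 mod 19 = 7, 91530 mod 17 = 2, 91530 mod 3 = 0.

x ≡ 91530 (mod 201552).
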